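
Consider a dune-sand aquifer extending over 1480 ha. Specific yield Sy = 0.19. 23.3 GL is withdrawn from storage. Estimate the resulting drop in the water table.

Δh ≈ 8.29 m

A = 1480 ha = 1.48 × 10^7 m²
ΔV = 23.3 GL = 2.33 × 10^7 m³
Δh = ΔV / (Sy × A) = 2.33 × 10^7 m³ / (0.19 × 1.48 × 10^7 m²) = 8.286 m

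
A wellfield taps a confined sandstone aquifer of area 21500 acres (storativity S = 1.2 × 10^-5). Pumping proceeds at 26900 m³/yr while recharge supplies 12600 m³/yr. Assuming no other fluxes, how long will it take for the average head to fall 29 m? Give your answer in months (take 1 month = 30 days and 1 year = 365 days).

A = 21500 acres = 8.701 × 10^7 m²
ΔV = S × A × Δh = 1.2 × 10^-5 × 8.701 × 10^7 × 29 = 30280 m³
Net withdrawal = 26900 − 12600 = 14300 m³/yr = 39.18 m³/d
t = ΔV / Q = 30280 m³ / 39.18 m³/d = 772.8 d
t = 772.8 d ≈ 25.76 months

t ≈ 25.8 months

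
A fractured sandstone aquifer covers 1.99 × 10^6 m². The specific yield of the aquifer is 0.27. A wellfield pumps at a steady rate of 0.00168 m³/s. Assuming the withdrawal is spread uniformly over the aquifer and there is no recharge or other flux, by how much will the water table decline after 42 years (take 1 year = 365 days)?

Δh ≈ 4.14 m

Q = 0.00168 m³/s = 145.2 m³/d
t = 42 years = 15330 d
ΔV = Q × t = 145.2 m³/d × 15330 d = 2.225 × 10^6 m³
Δh = ΔV / (Sy × A) = 2.225 × 10^6 / (0.27 × 1.99 × 10^6) = 4.141 m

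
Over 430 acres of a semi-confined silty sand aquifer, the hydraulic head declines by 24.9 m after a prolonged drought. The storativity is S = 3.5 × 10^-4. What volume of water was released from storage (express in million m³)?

ΔV ≈ 0.0152 million m³

A = 430 acres = 1.74 × 10^6 m²
ΔV = S × A × Δh = 3.5 × 10^-4 × 1.74 × 10^6 m² × 24.9 m = 15170 m³
ΔV = 15170 m³ = 0.01517 million m³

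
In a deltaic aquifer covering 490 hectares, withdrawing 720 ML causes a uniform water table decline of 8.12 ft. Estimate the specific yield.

Sy ≈ 0.059

A = 490 hectares = 4.9 × 10^6 m²
Δh = 8.12 ft = 2.475 m
ΔV = 720 ML = 7.2 × 10^5 m³
Sy = ΔV / (A × Δh) = 7.2 × 10^5 m³ / (4.9 × 10^6 m² × 2.475 m) = 0.05937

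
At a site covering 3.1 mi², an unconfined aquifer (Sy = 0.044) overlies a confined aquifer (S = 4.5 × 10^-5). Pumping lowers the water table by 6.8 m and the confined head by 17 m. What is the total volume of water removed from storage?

ΔV ≈ 2.41 × 10^6 m³

A = 3.1 mi² = 8.029 × 10^6 m²
Unconfined: ΔV_u = Sy × A × Δh_u = 0.044 × 8.029 × 10^6 × 6.8 = 2.402 × 10^6 m³
Confined: ΔV_c = S × A × Δh_c = 4.5 × 10^-5 × 8.029 × 10^6 × 17 = 6142 m³
Total ΔV = 2.402 × 10^6 + 6142 = 2.408 × 10^6 m³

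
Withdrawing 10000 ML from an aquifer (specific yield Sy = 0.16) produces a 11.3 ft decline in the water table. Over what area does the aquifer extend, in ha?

Δh = 11.3 ft = 3.444 m
ΔV = 10000 ML = 1 × 10^7 m³
A = ΔV / (Sy × Δh) = 1 × 10^7 / (0.16 × 3.444) = 1.815 × 10^7 m²
A = 1.815 × 10^7 m² = 1815 ha

A ≈ 1810 ha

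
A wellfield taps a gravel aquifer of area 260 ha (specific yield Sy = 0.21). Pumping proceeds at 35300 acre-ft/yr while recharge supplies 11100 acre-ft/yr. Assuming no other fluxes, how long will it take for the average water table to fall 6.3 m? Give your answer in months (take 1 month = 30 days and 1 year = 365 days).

t ≈ 1.4 months

A = 260 ha = 2.6 × 10^6 m²
ΔV = Sy × A × Δh = 0.21 × 2.6 × 10^6 × 6.3 = 3.44 × 10^6 m³
Net withdrawal = 35300 − 11100 = 24200 acre-ft/yr = 81780 m³/d
t = ΔV / Q = 3.44 × 10^6 m³ / 81780 m³/d = 42.06 d
t = 42.06 d ≈ 1.402 months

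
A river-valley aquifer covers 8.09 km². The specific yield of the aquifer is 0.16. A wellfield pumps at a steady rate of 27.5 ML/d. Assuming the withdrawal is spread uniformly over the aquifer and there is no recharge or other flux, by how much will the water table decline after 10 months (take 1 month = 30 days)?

Δh ≈ 6.37 m

A = 8.09 km² = 8.09 × 10^6 m²
Q = 27.5 ML/d = 27500 m³/d
t = 10 months = 300 d
ΔV = Q × t = 27500 m³/d × 300 d = 8.25 × 10^6 m³
Δh = ΔV / (Sy × A) = 8.25 × 10^6 / (0.16 × 8.09 × 10^6) = 6.374 m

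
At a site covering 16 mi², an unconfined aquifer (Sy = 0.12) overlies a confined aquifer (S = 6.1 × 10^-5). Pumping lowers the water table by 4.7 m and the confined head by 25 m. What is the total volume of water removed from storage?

A = 16 mi² = 4.144 × 10^7 m²
Unconfined: ΔV_u = Sy × A × Δh_u = 0.12 × 4.144 × 10^7 × 4.7 = 2.337 × 10^7 m³
Confined: ΔV_c = S × A × Δh_c = 6.1 × 10^-5 × 4.144 × 10^7 × 25 = 63200 m³
Total ΔV = 2.337 × 10^7 + 63200 = 2.344 × 10^7 m³

ΔV ≈ 2.34 × 10^7 m³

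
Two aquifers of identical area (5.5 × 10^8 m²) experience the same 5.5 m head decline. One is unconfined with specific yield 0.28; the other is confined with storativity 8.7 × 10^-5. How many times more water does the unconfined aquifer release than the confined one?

ΔV_u / ΔV_c ≈ 3220

Unconfined: ΔV_u = Sy × A × Δh = 0.28 × 5.5 × 10^8 × 5.5 = 8.47 × 10^8 m³
Confined: ΔV_c = S × A × Δh = 8.7 × 10^-5 × 5.5 × 10^8 × 5.5 = 2.632 × 10^5 m³
Ratio = ΔV_u / ΔV_c = Sy / S = 0.28 / 8.7 × 10^-5 = 3218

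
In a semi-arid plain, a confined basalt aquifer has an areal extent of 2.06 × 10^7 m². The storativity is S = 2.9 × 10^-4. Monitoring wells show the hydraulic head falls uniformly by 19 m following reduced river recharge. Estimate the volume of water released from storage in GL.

ΔV = S × A × Δh = 2.9 × 10^-4 × 2.06 × 10^7 m² × 19 m = 1.135 × 10^5 m³
ΔV = 1.135 × 10^5 m³ = 0.1135 GL

ΔV ≈ 0.114 GL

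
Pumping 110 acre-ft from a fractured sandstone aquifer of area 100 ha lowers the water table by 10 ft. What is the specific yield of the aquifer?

Sy ≈ 0.045

A = 100 ha = 1 × 10^6 m²
Δh = 10 ft = 3.048 m
ΔV = 110 acre-ft = 1.357 × 10^5 m³
Sy = ΔV / (A × Δh) = 1.357 × 10^5 m³ / (1 × 10^6 m² × 3.048 m) = 0.04452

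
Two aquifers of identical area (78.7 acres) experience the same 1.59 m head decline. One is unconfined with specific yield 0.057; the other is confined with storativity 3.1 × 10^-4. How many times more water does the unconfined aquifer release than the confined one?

A = 78.7 acres = 3.185 × 10^5 m²
Unconfined: ΔV_u = Sy × A × Δh = 0.057 × 3.185 × 10^5 × 1.59 = 28860 m³
Confined: ΔV_c = S × A × Δh = 3.1 × 10^-4 × 3.185 × 10^5 × 1.59 = 157 m³
Ratio = ΔV_u / ΔV_c = Sy / S = 0.057 / 3.1 × 10^-4 = 183.9

ΔV_u / ΔV_c ≈ 184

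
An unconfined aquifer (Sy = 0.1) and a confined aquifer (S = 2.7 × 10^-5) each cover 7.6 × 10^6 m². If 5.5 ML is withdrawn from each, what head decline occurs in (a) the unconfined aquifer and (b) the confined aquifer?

Δh_u ≈ 0.00724 m; Δh_c ≈ 26.8 m

ΔV = 5.5 ML = 5500 m³
Unconfined: Δh_u = ΔV/(Sy·A) = 5500/(0.1 × 7.6 × 10^6) = 0.007237 m
Confined: Δh_c = ΔV/(S·A) = 5500/(2.7 × 10^-5 × 7.6 × 10^6) = 26.8 m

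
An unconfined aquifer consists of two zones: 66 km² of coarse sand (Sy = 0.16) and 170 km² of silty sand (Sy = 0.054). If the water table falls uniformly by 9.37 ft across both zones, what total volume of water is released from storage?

A₁ = 66 km² = 6.6 × 10^7 m²; A₂ = 170 km² = 1.7 × 10^8 m²
Δh = 9.37 ft = 2.856 m
ΔV₁ = 0.16 × 6.6 × 10^7 × 2.856 = 3.016 × 10^7 m³
ΔV₂ = 0.054 × 1.7 × 10^8 × 2.856 = 2.622 × 10^7 m³
ΔV = ΔV₁ + ΔV₂ = 5.638 × 10^7 m³

ΔV ≈ 5.64 × 10^7 m³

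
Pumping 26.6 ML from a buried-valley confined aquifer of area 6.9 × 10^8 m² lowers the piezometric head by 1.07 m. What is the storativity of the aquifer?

ΔV = 26.6 ML = 26600 m³
S = ΔV / (A × Δh) = 26600 m³ / (6.9 × 10^8 m² × 1.07 m) = 3.603 × 10^-5

S ≈ 3.6 × 10^-5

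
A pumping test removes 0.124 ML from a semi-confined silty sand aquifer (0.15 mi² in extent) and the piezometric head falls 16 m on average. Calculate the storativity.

A = 0.15 mi² = 3.885 × 10^5 m²
ΔV = 0.124 ML = 124 m³
S = ΔV / (A × Δh) = 124 m³ / (3.885 × 10^5 m² × 16 m) = 1.995 × 10^-5

S ≈ 2 × 10^-5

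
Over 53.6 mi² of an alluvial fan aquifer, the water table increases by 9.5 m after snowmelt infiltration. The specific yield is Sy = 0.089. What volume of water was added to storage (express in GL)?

A = 53.6 mi² = 1.388 × 10^8 m²
ΔV = Sy × A × Δh = 0.089 × 1.388 × 10^8 m² × 9.5 m = 1.174 × 10^8 m³
ΔV = 1.174 × 10^8 m³ = 117.4 GL

ΔV ≈ 117 GL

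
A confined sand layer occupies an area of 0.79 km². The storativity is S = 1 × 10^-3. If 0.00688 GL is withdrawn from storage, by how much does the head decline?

Δh ≈ 8.71 m

A = 0.79 km² = 7.9 × 10^5 m²
ΔV = 0.00688 GL = 6880 m³
Δh = ΔV / (S × A) = 6880 m³ / (0.001 × 7.9 × 10^5 m²) = 8.709 m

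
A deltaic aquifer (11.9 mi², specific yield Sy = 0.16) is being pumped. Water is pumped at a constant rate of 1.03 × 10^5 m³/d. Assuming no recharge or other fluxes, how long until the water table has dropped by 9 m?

A = 11.9 mi² = 3.082 × 10^7 m²
ΔV = Sy × A × Δh = 0.16 × 3.082 × 10^7 × 9 = 4.438 × 10^7 m³
t = ΔV / Q = 4.438 × 10^7 m³ / 1.03 × 10^5 m³/d = 430.9 d

t ≈ 431 days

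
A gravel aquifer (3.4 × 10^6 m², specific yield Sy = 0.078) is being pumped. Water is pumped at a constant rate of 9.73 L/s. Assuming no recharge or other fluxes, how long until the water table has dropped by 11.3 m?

t ≈ 3560 days

ΔV = Sy × A × Δh = 0.078 × 3.4 × 10^6 × 11.3 = 2.997 × 10^6 m³
Q = 9.73 L/s = 840.7 m³/d
t = ΔV / Q = 2.997 × 10^6 m³ / 840.7 m³/d = 3565 d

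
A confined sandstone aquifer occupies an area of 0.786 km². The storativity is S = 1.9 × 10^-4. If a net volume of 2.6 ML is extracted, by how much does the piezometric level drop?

Δh ≈ 17.4 m

A = 0.786 km² = 7.86 × 10^5 m²
ΔV = 2.6 ML = 2600 m³
Δh = ΔV / (S × A) = 2600 m³ / (1.9 × 10^-4 × 7.86 × 10^5 m²) = 17.41 m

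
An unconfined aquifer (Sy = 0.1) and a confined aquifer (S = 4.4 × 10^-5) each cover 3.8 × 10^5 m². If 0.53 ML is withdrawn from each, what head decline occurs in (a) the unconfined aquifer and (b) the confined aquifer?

Δh_u ≈ 0.0139 m; Δh_c ≈ 31.7 m

ΔV = 0.53 ML = 530 m³
Unconfined: Δh_u = ΔV/(Sy·A) = 530/(0.1 × 3.8 × 10^5) = 0.01395 m
Confined: Δh_c = ΔV/(S·A) = 530/(4.4 × 10^-5 × 3.8 × 10^5) = 31.7 m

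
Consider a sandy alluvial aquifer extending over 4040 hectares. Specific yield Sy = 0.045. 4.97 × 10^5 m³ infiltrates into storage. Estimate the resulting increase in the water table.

Δh ≈ 0.273 m

A = 4040 hectares = 4.04 × 10^7 m²
Δh = ΔV / (Sy × A) = 4.97 × 10^5 m³ / (0.045 × 4.04 × 10^7 m²) = 0.2734 m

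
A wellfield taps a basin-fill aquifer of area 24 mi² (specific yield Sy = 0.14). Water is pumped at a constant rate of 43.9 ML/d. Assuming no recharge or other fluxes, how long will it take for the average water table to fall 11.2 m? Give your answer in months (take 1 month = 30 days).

t ≈ 74 months

A = 24 mi² = 6.216 × 10^7 m²
ΔV = Sy × A × Δh = 0.14 × 6.216 × 10^7 × 11.2 = 9.747 × 10^7 m³
Q = 43.9 ML/d = 43900 m³/d
t = ΔV / Q = 9.747 × 10^7 m³ / 43900 m³/d = 2220 d
t = 2220 d ≈ 74.01 months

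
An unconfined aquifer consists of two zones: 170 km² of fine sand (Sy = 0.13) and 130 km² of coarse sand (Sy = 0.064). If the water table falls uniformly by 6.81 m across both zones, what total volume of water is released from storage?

A₁ = 170 km² = 1.7 × 10^8 m²; A₂ = 130 km² = 1.3 × 10^8 m²
ΔV₁ = 0.13 × 1.7 × 10^8 × 6.81 = 1.505 × 10^8 m³
ΔV₂ = 0.064 × 1.3 × 10^8 × 6.81 = 5.666 × 10^7 m³
ΔV = ΔV₁ + ΔV₂ = 2.072 × 10^8 m³

ΔV ≈ 2.07 × 10^8 m³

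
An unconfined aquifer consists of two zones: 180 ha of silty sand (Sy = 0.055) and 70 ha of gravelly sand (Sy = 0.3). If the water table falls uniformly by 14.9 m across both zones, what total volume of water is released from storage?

A₁ = 180 ha = 1.8 × 10^6 m²; A₂ = 70 ha = 7 × 10^5 m²
ΔV₁ = 0.055 × 1.8 × 10^6 × 14.9 = 1.475 × 10^6 m³
ΔV₂ = 0.3 × 7 × 10^5 × 14.9 = 3.129 × 10^6 m³
ΔV = ΔV₁ + ΔV₂ = 4.604 × 10^6 m³

ΔV ≈ 4.6 × 10^6 m³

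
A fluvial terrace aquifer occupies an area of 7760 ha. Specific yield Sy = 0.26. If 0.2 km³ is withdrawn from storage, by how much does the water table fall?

A = 7760 ha = 7.76 × 10^7 m²
ΔV = 0.2 km³ = 2 × 10^8 m³
Δh = ΔV / (Sy × A) = 2 × 10^8 m³ / (0.26 × 7.76 × 10^7 m²) = 9.913 m

Δh ≈ 9.91 m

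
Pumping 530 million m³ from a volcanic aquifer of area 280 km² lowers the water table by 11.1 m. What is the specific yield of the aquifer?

A = 280 km² = 2.8 × 10^8 m²
ΔV = 530 million m³ = 5.3 × 10^8 m³
Sy = ΔV / (A × Δh) = 5.3 × 10^8 m³ / (2.8 × 10^8 m² × 11.1 m) = 0.1705

Sy ≈ 0.17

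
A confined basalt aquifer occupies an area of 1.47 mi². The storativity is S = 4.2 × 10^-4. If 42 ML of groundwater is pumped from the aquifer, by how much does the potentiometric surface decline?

A = 1.47 mi² = 3.807 × 10^6 m²
ΔV = 42 ML = 42000 m³
Δh = ΔV / (S × A) = 42000 m³ / (4.2 × 10^-4 × 3.807 × 10^6 m²) = 26.27 m

Δh ≈ 26.3 m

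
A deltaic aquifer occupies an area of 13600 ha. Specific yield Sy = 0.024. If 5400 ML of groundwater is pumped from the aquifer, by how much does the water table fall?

A = 13600 ha = 1.36 × 10^8 m²
ΔV = 5400 ML = 5.4 × 10^6 m³
Δh = ΔV / (Sy × A) = 5.4 × 10^6 m³ / (0.024 × 1.36 × 10^8 m²) = 1.654 m

Δh ≈ 1.65 m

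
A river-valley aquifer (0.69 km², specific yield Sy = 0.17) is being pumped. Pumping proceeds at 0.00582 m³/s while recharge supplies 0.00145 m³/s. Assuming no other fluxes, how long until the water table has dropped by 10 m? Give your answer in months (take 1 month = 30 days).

t ≈ 104 months

A = 0.69 km² = 6.9 × 10^5 m²
ΔV = Sy × A × Δh = 0.17 × 6.9 × 10^5 × 10 = 1.173 × 10^6 m³
Net withdrawal = 0.00582 − 0.00145 = 0.00437 m³/s = 377.6 m³/d
t = ΔV / Q = 1.173 × 10^6 m³ / 377.6 m³/d = 3107 d
t = 3107 d ≈ 103.6 months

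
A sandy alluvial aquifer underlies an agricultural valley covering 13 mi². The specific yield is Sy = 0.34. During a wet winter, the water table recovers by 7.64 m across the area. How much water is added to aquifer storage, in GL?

A = 13 mi² = 3.367 × 10^7 m²
ΔV = Sy × A × Δh = 0.34 × 3.367 × 10^7 m² × 7.64 m = 8.746 × 10^7 m³
ΔV = 8.746 × 10^7 m³ = 87.46 GL

ΔV ≈ 87.5 GL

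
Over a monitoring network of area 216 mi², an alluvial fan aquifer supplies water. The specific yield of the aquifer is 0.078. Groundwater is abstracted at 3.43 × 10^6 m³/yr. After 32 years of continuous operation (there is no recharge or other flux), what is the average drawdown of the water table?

Δh ≈ 2.52 m

A = 216 mi² = 5.594 × 10^8 m²
Q = 3.43 × 10^6 m³/yr = 9397 m³/d
t = 32 years = 11680 d
ΔV = Q × t = 9397 m³/d × 11680 d = 1.098 × 10^8 m³
Δh = ΔV / (Sy × A) = 1.098 × 10^8 / (0.078 × 5.594 × 10^8) = 2.515 m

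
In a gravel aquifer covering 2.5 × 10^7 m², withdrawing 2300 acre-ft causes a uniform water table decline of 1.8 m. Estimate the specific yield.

ΔV = 2300 acre-ft = 2.837 × 10^6 m³
Sy = ΔV / (A × Δh) = 2.837 × 10^6 m³ / (2.5 × 10^7 m² × 1.8 m) = 0.06304

Sy ≈ 0.063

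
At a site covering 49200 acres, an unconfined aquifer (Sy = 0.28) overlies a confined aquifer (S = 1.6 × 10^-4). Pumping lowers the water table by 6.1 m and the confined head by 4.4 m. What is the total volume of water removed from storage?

ΔV ≈ 3.4 × 10^8 m³

A = 49200 acres = 1.991 × 10^8 m²
Unconfined: ΔV_u = Sy × A × Δh_u = 0.28 × 1.991 × 10^8 × 6.1 = 3.401 × 10^8 m³
Confined: ΔV_c = S × A × Δh_c = 1.6 × 10^-4 × 1.991 × 10^8 × 4.4 = 1.402 × 10^5 m³
Total ΔV = 3.401 × 10^8 + 1.402 × 10^5 = 3.402 × 10^8 m³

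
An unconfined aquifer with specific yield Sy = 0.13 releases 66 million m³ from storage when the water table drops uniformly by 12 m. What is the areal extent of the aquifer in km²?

A ≈ 42.3 km²

ΔV = 66 million m³ = 6.6 × 10^7 m³
A = ΔV / (Sy × Δh) = 6.6 × 10^7 / (0.13 × 12) = 4.231 × 10^7 m²
A = 4.231 × 10^7 m² = 42.31 km²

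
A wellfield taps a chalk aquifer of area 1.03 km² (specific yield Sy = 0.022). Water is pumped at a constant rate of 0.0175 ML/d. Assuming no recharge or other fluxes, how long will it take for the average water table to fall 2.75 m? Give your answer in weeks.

A = 1.03 km² = 1.03 × 10^6 m²
ΔV = Sy × A × Δh = 0.022 × 1.03 × 10^6 × 2.75 = 62320 m³
Q = 0.0175 ML/d = 17.5 m³/d
t = ΔV / Q = 62320 m³ / 17.5 m³/d = 3561 d
t = 3561 d ≈ 508.7 weeks

t ≈ 509 weeks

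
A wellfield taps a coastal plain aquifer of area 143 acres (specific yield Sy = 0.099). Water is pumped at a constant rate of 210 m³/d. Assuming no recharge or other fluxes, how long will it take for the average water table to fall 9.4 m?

A = 143 acres = 5.787 × 10^5 m²
ΔV = Sy × A × Δh = 0.099 × 5.787 × 10^5 × 9.4 = 5.385 × 10^5 m³
t = ΔV / Q = 5.385 × 10^5 m³ / 210 m³/d = 2564 d

t ≈ 2560 days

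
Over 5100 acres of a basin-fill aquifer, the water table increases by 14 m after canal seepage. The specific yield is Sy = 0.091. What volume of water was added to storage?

ΔV ≈ 2.63 × 10^7 m³

A = 5100 acres = 2.064 × 10^7 m²
ΔV = Sy × A × Δh = 0.091 × 2.064 × 10^7 m² × 14 m = 2.629 × 10^7 m³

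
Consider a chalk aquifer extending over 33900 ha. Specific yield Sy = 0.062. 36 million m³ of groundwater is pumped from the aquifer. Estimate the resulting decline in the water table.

Δh ≈ 1.71 m

A = 33900 ha = 3.39 × 10^8 m²
ΔV = 36 million m³ = 3.6 × 10^7 m³
Δh = ΔV / (Sy × A) = 3.6 × 10^7 m³ / (0.062 × 3.39 × 10^8 m²) = 1.713 m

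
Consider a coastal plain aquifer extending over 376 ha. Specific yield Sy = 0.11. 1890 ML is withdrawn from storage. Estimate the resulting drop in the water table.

Δh ≈ 4.57 m

A = 376 ha = 3.76 × 10^6 m²
ΔV = 1890 ML = 1.89 × 10^6 m³
Δh = ΔV / (Sy × A) = 1.89 × 10^6 m³ / (0.11 × 3.76 × 10^6 m²) = 4.57 m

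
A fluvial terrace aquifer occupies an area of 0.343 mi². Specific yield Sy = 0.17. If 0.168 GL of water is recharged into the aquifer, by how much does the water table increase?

Δh ≈ 1.11 m

A = 0.343 mi² = 8.884 × 10^5 m²
ΔV = 0.168 GL = 1.68 × 10^5 m³
Δh = ΔV / (Sy × A) = 1.68 × 10^5 m³ / (0.17 × 8.884 × 10^5 m²) = 1.112 m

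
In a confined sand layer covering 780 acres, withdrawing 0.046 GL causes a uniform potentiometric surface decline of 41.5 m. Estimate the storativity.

A = 780 acres = 3.157 × 10^6 m²
ΔV = 0.046 GL = 46000 m³
S = ΔV / (A × Δh) = 46000 m³ / (3.157 × 10^6 m² × 41.5 m) = 3.512 × 10^-4

S ≈ 3.5 × 10^-4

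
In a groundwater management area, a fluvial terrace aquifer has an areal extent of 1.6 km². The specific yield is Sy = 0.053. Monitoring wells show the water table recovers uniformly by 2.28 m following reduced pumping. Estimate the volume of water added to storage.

A = 1.6 km² = 1.6 × 10^6 m²
ΔV = Sy × A × Δh = 0.053 × 1.6 × 10^6 m² × 2.28 m = 1.933 × 10^5 m³

ΔV ≈ 1.93 × 10^5 m³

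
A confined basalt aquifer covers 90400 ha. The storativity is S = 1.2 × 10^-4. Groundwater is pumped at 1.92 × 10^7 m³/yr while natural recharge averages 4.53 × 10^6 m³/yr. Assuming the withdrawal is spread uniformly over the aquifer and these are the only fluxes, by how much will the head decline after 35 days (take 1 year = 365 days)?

A = 90400 ha = 9.04 × 10^8 m²
Net abstraction = 1.92 × 10^7 − 4.53 × 10^6 = 1.467 × 10^7 m³/yr
Q_net = 1.467 × 10^7 m³/yr = 40190 m³/d
ΔV = Q × t = 40190 m³/d × 35 d = 1.407 × 10^6 m³
Δh = ΔV / (S × A) = 1.407 × 10^6 / (1.2 × 10^-4 × 9.04 × 10^8) = 12.97 m

Δh ≈ 13 m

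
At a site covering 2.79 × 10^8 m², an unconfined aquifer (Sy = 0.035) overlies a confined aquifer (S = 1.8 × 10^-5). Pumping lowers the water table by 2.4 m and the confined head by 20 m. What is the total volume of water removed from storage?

Unconfined: ΔV_u = Sy × A × Δh_u = 0.035 × 2.79 × 10^8 × 2.4 = 2.344 × 10^7 m³
Confined: ΔV_c = S × A × Δh_c = 1.8 × 10^-5 × 2.79 × 10^8 × 20 = 1.004 × 10^5 m³
Total ΔV = 2.344 × 10^7 + 1.004 × 10^5 = 2.354 × 10^7 m³

ΔV ≈ 2.35 × 10^7 m³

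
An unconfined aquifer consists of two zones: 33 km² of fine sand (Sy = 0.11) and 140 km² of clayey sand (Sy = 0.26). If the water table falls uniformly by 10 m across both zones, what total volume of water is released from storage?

A₁ = 33 km² = 3.3 × 10^7 m²; A₂ = 140 km² = 1.4 × 10^8 m²
ΔV₁ = 0.11 × 3.3 × 10^7 × 10 = 3.63 × 10^7 m³
ΔV₂ = 0.26 × 1.4 × 10^8 × 10 = 3.64 × 10^8 m³
ΔV = ΔV₁ + ΔV₂ = 4.003 × 10^8 m³

ΔV ≈ 4 × 10^8 m³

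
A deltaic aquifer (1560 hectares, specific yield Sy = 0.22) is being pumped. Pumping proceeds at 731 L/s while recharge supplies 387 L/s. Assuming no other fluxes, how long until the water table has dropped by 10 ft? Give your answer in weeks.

t ≈ 50.3 weeks

A = 1560 hectares = 1.56 × 10^7 m²
Δh = 10 ft = 3.048 m
ΔV = Sy × A × Δh = 0.22 × 1.56 × 10^7 × 3.048 = 1.046 × 10^7 m³
Net withdrawal = 731 − 387 = 344 L/s = 29720 m³/d
t = ΔV / Q = 1.046 × 10^7 m³ / 29720 m³/d = 352 d
t = 352 d ≈ 50.28 weeks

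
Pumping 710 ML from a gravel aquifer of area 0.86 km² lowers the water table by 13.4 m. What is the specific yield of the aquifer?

A = 0.86 km² = 8.6 × 10^5 m²
ΔV = 710 ML = 7.1 × 10^5 m³
Sy = ΔV / (A × Δh) = 7.1 × 10^5 m³ / (8.6 × 10^5 m² × 13.4 m) = 0.06161

Sy ≈ 0.062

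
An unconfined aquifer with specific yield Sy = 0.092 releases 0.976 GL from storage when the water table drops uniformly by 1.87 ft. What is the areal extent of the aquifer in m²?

A ≈ 1.86 × 10^7 m²

Δh = 1.87 ft = 0.57 m
ΔV = 0.976 GL = 9.76 × 10^5 m³
A = ΔV / (Sy × Δh) = 9.76 × 10^5 / (0.092 × 0.57) = 1.861 × 10^7 m²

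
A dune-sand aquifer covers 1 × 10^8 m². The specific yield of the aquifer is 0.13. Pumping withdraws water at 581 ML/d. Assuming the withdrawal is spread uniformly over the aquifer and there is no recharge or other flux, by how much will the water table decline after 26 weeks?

Q = 581 ML/d = 5.81 × 10^5 m³/d
t = 26 weeks = 182 d
ΔV = Q × t = 5.81 × 10^5 m³/d × 182 d = 1.057 × 10^8 m³
Δh = ΔV / (Sy × A) = 1.057 × 10^8 / (0.13 × 1 × 10^8) = 8.134 m

Δh ≈ 8.13 m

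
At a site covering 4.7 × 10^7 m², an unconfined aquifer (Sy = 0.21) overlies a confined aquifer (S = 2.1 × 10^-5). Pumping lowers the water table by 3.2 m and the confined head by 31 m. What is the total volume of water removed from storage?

Unconfined: ΔV_u = Sy × A × Δh_u = 0.21 × 4.7 × 10^7 × 3.2 = 3.158 × 10^7 m³
Confined: ΔV_c = S × A × Δh_c = 2.1 × 10^-5 × 4.7 × 10^7 × 31 = 30600 m³
Total ΔV = 3.158 × 10^7 + 30600 = 3.161 × 10^7 m³

ΔV ≈ 3.16 × 10^7 m³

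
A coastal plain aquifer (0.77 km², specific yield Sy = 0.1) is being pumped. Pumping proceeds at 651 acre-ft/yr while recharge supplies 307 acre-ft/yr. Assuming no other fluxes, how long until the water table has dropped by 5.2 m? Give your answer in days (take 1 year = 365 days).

t ≈ 344 days

A = 0.77 km² = 7.7 × 10^5 m²
ΔV = Sy × A × Δh = 0.1 × 7.7 × 10^5 × 5.2 = 4.004 × 10^5 m³
Net withdrawal = 651 − 307 = 344 acre-ft/yr = 1163 m³/d
t = ΔV / Q = 4.004 × 10^5 m³ / 1163 m³/d = 344.4 d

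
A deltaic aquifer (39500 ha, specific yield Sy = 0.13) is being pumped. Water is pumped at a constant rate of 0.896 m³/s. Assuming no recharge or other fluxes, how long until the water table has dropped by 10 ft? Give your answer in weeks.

t ≈ 289 weeks

A = 39500 ha = 3.95 × 10^8 m²
Δh = 10 ft = 3.048 m
ΔV = Sy × A × Δh = 0.13 × 3.95 × 10^8 × 3.048 = 1.565 × 10^8 m³
Q = 0.896 m³/s = 77410 m³/d
t = ΔV / Q = 1.565 × 10^8 m³ / 77410 m³/d = 2022 d
t = 2022 d ≈ 288.8 weeks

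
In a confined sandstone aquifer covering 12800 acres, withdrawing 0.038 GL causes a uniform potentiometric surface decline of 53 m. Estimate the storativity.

A = 12800 acres = 5.18 × 10^7 m²
ΔV = 0.038 GL = 38000 m³
S = ΔV / (A × Δh) = 38000 m³ / (5.18 × 10^7 m² × 53 m) = 1.384 × 10^-5

S ≈ 1.4 × 10^-5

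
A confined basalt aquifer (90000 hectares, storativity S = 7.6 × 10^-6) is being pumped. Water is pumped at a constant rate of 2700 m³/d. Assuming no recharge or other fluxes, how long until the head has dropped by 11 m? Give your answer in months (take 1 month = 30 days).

A = 90000 hectares = 9 × 10^8 m²
ΔV = S × A × Δh = 7.6 × 10^-6 × 9 × 10^8 × 11 = 75240 m³
t = ΔV / Q = 75240 m³ / 2700 m³/d = 27.87 d
t = 27.87 d ≈ 0.9289 months

t ≈ 0.929 months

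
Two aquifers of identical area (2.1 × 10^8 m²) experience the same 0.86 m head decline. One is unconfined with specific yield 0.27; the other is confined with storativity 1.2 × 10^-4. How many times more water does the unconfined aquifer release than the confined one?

Unconfined: ΔV_u = Sy × A × Δh = 0.27 × 2.1 × 10^8 × 0.86 = 4.876 × 10^7 m³
Confined: ΔV_c = S × A × Δh = 1.2 × 10^-4 × 2.1 × 10^8 × 0.86 = 21670 m³
Ratio = ΔV_u / ΔV_c = Sy / S = 0.27 / 1.2 × 10^-4 = 2250

ΔV_u / ΔV_c ≈ 2250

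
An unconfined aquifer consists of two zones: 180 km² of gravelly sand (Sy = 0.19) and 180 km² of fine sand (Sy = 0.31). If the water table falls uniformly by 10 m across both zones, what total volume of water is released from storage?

A₁ = 180 km² = 1.8 × 10^8 m²; A₂ = 180 km² = 1.8 × 10^8 m²
ΔV₁ = 0.19 × 1.8 × 10^8 × 10 = 3.42 × 10^8 m³
ΔV₂ = 0.31 × 1.8 × 10^8 × 10 = 5.58 × 10^8 m³
ΔV = ΔV₁ + ΔV₂ = 9 × 10^8 m³

ΔV ≈ 9 × 10^8 m³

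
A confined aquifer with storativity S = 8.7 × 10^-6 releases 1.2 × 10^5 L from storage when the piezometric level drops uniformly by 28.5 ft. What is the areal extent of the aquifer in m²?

A ≈ 1.59 × 10^6 m²

Δh = 28.5 ft = 8.687 m
ΔV = 1.2 × 10^5 L = 120 m³
A = ΔV / (S × Δh) = 120 / (8.7 × 10^-6 × 8.687) = 1.588 × 10^6 m²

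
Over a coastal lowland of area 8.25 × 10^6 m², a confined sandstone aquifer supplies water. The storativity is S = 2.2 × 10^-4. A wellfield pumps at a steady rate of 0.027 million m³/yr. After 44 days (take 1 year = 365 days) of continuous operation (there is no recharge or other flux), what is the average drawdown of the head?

Δh ≈ 1.79 m

Q = 0.027 million m³/yr = 73.97 m³/d
ΔV = Q × t = 73.97 m³/d × 44 d = 3255 m³
Δh = ΔV / (S × A) = 3255 / (2.2 × 10^-4 × 8.25 × 10^6) = 1.793 m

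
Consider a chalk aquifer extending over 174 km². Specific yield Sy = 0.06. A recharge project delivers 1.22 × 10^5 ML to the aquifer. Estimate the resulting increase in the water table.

Δh ≈ 11.7 m

A = 174 km² = 1.74 × 10^8 m²
ΔV = 1.22 × 10^5 ML = 1.22 × 10^8 m³
Δh = ΔV / (Sy × A) = 1.22 × 10^8 m³ / (0.06 × 1.74 × 10^8 m²) = 11.69 m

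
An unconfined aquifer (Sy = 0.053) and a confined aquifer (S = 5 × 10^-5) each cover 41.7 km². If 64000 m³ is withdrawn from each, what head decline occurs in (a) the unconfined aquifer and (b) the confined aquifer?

A = 41.7 km² = 4.17 × 10^7 m²
Unconfined: Δh_u = ΔV/(Sy·A) = 64000/(0.053 × 4.17 × 10^7) = 0.02896 m
Confined: Δh_c = ΔV/(S·A) = 64000/(5 × 10^-5 × 4.17 × 10^7) = 30.7 m

Δh_u ≈ 0.029 m; Δh_c ≈ 30.7 m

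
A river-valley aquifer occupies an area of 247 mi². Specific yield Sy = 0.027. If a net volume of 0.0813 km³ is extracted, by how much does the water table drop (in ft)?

Δh ≈ 15.4 ft

A = 247 mi² = 6.397 × 10^8 m²
ΔV = 0.0813 km³ = 8.13 × 10^7 m³
Δh = ΔV / (Sy × A) = 8.13 × 10^7 m³ / (0.027 × 6.397 × 10^8 m²) = 4.707 m
Δh = 4.707 m = 15.44 ft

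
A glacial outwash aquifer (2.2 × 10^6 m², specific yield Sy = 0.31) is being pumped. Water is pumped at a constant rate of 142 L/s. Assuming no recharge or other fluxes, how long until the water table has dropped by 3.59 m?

t ≈ 200 days

ΔV = Sy × A × Δh = 0.31 × 2.2 × 10^6 × 3.59 = 2.448 × 10^6 m³
Q = 142 L/s = 12270 m³/d
t = ΔV / Q = 2.448 × 10^6 m³ / 12270 m³/d = 199.6 d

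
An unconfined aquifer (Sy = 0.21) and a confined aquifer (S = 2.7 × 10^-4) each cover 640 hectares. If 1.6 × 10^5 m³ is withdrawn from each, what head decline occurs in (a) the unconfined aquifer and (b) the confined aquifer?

A = 640 hectares = 6.4 × 10^6 m²
Unconfined: Δh_u = ΔV/(Sy·A) = 1.6 × 10^5/(0.21 × 6.4 × 10^6) = 0.119 m
Confined: Δh_c = ΔV/(S·A) = 1.6 × 10^5/(2.7 × 10^-4 × 6.4 × 10^6) = 92.59 m

Δh_u ≈ 0.119 m; Δh_c ≈ 92.6 m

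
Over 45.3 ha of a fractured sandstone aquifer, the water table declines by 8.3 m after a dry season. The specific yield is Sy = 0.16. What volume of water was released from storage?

ΔV ≈ 6.02 × 10^5 m³

A = 45.3 ha = 4.53 × 10^5 m²
ΔV = Sy × A × Δh = 0.16 × 4.53 × 10^5 m² × 8.3 m = 6.016 × 10^5 m³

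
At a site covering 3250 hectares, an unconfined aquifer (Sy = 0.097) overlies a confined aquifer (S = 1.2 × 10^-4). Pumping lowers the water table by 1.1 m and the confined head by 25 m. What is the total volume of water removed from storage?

ΔV ≈ 3.57 × 10^6 m³

A = 3250 hectares = 3.25 × 10^7 m²
Unconfined: ΔV_u = Sy × A × Δh_u = 0.097 × 3.25 × 10^7 × 1.1 = 3.468 × 10^6 m³
Confined: ΔV_c = S × A × Δh_c = 1.2 × 10^-4 × 3.25 × 10^7 × 25 = 97500 m³
Total ΔV = 3.468 × 10^6 + 97500 = 3.565 × 10^6 m³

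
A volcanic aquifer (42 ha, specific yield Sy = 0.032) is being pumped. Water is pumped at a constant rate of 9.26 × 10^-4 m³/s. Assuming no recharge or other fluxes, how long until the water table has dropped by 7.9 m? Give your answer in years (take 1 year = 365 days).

A = 42 ha = 4.2 × 10^5 m²
ΔV = Sy × A × Δh = 0.032 × 4.2 × 10^5 × 7.9 = 1.062 × 10^5 m³
Q = 9.26 × 10^-4 m³/s = 80.01 m³/d
t = ΔV / Q = 1.062 × 10^5 m³ / 80.01 m³/d = 1327 d
t = 1327 d ≈ 3.636 years

t ≈ 3.64 years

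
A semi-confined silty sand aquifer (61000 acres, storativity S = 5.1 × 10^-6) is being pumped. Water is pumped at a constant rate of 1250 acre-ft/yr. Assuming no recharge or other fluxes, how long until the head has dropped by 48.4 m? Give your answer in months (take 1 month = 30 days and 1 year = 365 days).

t ≈ 0.481 months

A = 61000 acres = 2.469 × 10^8 m²
ΔV = S × A × Δh = 5.1 × 10^-6 × 2.469 × 10^8 × 48.4 = 60930 m³
Q = 1250 acre-ft/yr = 4224 m³/d
t = ΔV / Q = 60930 m³ / 4224 m³/d = 14.42 d
t = 14.42 d ≈ 0.4808 months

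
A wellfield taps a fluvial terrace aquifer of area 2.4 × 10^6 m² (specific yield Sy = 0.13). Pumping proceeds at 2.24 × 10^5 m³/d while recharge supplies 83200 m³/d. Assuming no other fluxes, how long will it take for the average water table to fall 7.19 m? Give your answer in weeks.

t ≈ 2.28 weeks

ΔV = Sy × A × Δh = 0.13 × 2.4 × 10^6 × 7.19 = 2.243 × 10^6 m³
Net withdrawal = 2.24 × 10^5 − 83200 = 1.408 × 10^5 m³/d
t = ΔV / Q = 2.243 × 10^6 m³ / 1.408 × 10^5 m³/d = 15.93 d
t = 15.93 d ≈ 2.276 weeks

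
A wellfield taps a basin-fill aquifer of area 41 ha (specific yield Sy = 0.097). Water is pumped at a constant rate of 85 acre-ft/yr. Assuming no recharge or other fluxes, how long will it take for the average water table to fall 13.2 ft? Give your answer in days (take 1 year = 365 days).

t ≈ 557 days

A = 41 ha = 4.1 × 10^5 m²
Δh = 13.2 ft = 4.023 m
ΔV = Sy × A × Δh = 0.097 × 4.1 × 10^5 × 4.023 = 1.6 × 10^5 m³
Q = 85 acre-ft/yr = 287.2 m³/d
t = ΔV / Q = 1.6 × 10^5 m³ / 287.2 m³/d = 557 d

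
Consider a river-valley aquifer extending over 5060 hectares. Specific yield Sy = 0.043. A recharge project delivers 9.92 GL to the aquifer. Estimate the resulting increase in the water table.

Δh ≈ 4.56 m

A = 5060 hectares = 5.06 × 10^7 m²
ΔV = 9.92 GL = 9.92 × 10^6 m³
Δh = ΔV / (Sy × A) = 9.92 × 10^6 m³ / (0.043 × 5.06 × 10^7 m²) = 4.559 m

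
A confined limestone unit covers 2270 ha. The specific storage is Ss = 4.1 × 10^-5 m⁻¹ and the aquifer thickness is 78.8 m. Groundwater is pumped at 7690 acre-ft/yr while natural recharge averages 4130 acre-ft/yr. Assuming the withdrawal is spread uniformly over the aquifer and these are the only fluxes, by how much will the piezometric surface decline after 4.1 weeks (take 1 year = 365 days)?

S = Ss × b = 4.1 × 10^-5 m⁻¹ × 78.8 m = 3.231 × 10^-3
A = 2270 ha = 2.27 × 10^7 m²
Net abstraction = 7690 − 4130 = 3560 acre-ft/yr
Q_net = 3560 acre-ft/yr = 12030 m³/d
t = 4.1 weeks = 28.7 d
ΔV = Q × t = 12030 m³/d × 28.7 d = 3.453 × 10^5 m³
Δh = ΔV / (S × A) = 3.453 × 10^5 / (0.003231 × 2.27 × 10^7) = 4.708 m

Δh ≈ 4.71 m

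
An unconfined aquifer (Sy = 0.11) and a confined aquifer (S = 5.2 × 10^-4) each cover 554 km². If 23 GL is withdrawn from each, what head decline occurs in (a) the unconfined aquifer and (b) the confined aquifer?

A = 554 km² = 5.54 × 10^8 m²
ΔV = 23 GL = 2.3 × 10^7 m³
Unconfined: Δh_u = ΔV/(Sy·A) = 2.3 × 10^7/(0.11 × 5.54 × 10^8) = 0.3774 m
Confined: Δh_c = ΔV/(S·A) = 2.3 × 10^7/(5.2 × 10^-4 × 5.54 × 10^8) = 79.84 m

Δh_u ≈ 0.377 m; Δh_c ≈ 79.8 m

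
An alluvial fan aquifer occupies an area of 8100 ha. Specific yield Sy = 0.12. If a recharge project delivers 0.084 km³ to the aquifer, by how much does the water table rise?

A = 8100 ha = 8.1 × 10^7 m²
ΔV = 0.084 km³ = 8.4 × 10^7 m³
Δh = ΔV / (Sy × A) = 8.4 × 10^7 m³ / (0.12 × 8.1 × 10^7 m²) = 8.642 m

Δh ≈ 8.64 m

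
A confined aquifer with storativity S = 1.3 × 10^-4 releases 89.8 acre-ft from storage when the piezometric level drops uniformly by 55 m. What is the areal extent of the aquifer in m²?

A ≈ 1.55 × 10^7 m²

ΔV = 89.8 acre-ft = 1.108 × 10^5 m³
A = ΔV / (S × Δh) = 1.108 × 10^5 / (1.3 × 10^-4 × 55) = 1.549 × 10^7 m²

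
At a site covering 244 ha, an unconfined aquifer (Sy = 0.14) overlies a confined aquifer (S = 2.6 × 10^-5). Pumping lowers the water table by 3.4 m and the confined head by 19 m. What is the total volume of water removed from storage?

A = 244 ha = 2.44 × 10^6 m²
Unconfined: ΔV_u = Sy × A × Δh_u = 0.14 × 2.44 × 10^6 × 3.4 = 1.161 × 10^6 m³
Confined: ΔV_c = S × A × Δh_c = 2.6 × 10^-5 × 2.44 × 10^6 × 19 = 1205 m³
Total ΔV = 1.161 × 10^6 + 1205 = 1.163 × 10^6 m³

ΔV ≈ 1.16 × 10^6 m³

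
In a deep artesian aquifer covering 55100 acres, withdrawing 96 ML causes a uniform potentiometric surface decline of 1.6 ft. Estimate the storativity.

A = 55100 acres = 2.23 × 10^8 m²
Δh = 1.6 ft = 0.4877 m
ΔV = 96 ML = 96000 m³
S = ΔV / (A × Δh) = 96000 m³ / (2.23 × 10^8 m² × 0.4877 m) = 8.828 × 10^-4

S ≈ 8.8 × 10^-4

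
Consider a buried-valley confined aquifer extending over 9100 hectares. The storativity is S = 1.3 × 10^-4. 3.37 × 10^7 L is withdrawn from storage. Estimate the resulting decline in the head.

Δh ≈ 2.85 m

A = 9100 hectares = 9.1 × 10^7 m²
ΔV = 3.37 × 10^7 L = 33700 m³
Δh = ΔV / (S × A) = 33700 m³ / (1.3 × 10^-4 × 9.1 × 10^7 m²) = 2.849 m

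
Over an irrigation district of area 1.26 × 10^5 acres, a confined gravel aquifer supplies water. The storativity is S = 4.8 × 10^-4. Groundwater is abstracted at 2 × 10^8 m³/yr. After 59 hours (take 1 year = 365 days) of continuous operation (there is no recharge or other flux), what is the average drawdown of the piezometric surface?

Δh ≈ 5.5 m

A = 1.26 × 10^5 acres = 5.099 × 10^8 m²
Q = 2 × 10^8 m³/yr = 5.479 × 10^5 m³/d
t = 59 hours = 2.458 d
ΔV = Q × t = 5.479 × 10^5 m³/d × 2.458 d = 1.347 × 10^6 m³
Δh = ΔV / (S × A) = 1.347 × 10^6 / (4.8 × 10^-4 × 5.099 × 10^8) = 5.504 m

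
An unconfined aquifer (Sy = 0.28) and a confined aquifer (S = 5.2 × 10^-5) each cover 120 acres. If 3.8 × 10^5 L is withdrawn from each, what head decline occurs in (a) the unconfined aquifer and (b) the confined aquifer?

Δh_u ≈ 0.00279 m; Δh_c ≈ 15 m

A = 120 acres = 4.856 × 10^5 m²
ΔV = 3.8 × 10^5 L = 380 m³
Unconfined: Δh_u = ΔV/(Sy·A) = 380/(0.28 × 4.856 × 10^5) = 0.002795 m
Confined: Δh_c = ΔV/(S·A) = 380/(5.2 × 10^-5 × 4.856 × 10^5) = 15.05 m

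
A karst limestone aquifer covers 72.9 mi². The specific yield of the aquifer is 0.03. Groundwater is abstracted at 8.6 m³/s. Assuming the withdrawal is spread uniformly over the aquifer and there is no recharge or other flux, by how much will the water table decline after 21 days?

Δh ≈ 2.75 m

A = 72.9 mi² = 1.888 × 10^8 m²
Q = 8.6 m³/s = 7.43 × 10^5 m³/d
ΔV = Q × t = 7.43 × 10^5 m³/d × 21 d = 1.56 × 10^7 m³
Δh = ΔV / (Sy × A) = 1.56 × 10^7 / (0.03 × 1.888 × 10^8) = 2.755 m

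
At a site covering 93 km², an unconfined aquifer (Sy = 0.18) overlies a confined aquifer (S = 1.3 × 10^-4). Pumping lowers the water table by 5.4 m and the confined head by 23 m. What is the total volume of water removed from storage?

ΔV ≈ 9.07 × 10^7 m³

A = 93 km² = 9.3 × 10^7 m²
Unconfined: ΔV_u = Sy × A × Δh_u = 0.18 × 9.3 × 10^7 × 5.4 = 9.04 × 10^7 m³
Confined: ΔV_c = S × A × Δh_c = 1.3 × 10^-4 × 9.3 × 10^7 × 23 = 2.781 × 10^5 m³
Total ΔV = 9.04 × 10^7 + 2.781 × 10^5 = 9.067 × 10^7 m³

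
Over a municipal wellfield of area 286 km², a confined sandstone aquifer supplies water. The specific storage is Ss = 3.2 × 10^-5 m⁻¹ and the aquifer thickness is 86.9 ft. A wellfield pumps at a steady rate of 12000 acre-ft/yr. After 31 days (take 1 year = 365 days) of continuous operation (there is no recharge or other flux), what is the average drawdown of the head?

b = 86.9 ft = 26.49 m
S = Ss × b = 3.2 × 10^-5 m⁻¹ × 26.49 m = 8.476 × 10^-4
A = 286 km² = 2.86 × 10^8 m²
Q = 12000 acre-ft/yr = 40550 m³/d
ΔV = Q × t = 40550 m³/d × 31 d = 1.257 × 10^6 m³
Δh = ΔV / (S × A) = 1.257 × 10^6 / (8.476 × 10^-4 × 2.86 × 10^8) = 5.186 m

Δh ≈ 5.19 m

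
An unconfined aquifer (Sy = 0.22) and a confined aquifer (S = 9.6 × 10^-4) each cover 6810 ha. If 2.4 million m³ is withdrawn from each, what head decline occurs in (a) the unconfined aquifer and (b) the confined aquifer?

A = 6810 ha = 6.81 × 10^7 m²
ΔV = 2.4 million m³ = 2.4 × 10^6 m³
Unconfined: Δh_u = ΔV/(Sy·A) = 2.4 × 10^6/(0.22 × 6.81 × 10^7) = 0.1602 m
Confined: Δh_c = ΔV/(S·A) = 2.4 × 10^6/(9.6 × 10^-4 × 6.81 × 10^7) = 36.71 m

Δh_u ≈ 0.16 m; Δh_c ≈ 36.7 m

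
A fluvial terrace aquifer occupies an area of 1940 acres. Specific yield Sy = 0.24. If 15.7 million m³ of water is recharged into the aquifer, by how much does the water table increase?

A = 1940 acres = 7.851 × 10^6 m²
ΔV = 15.7 million m³ = 1.57 × 10^7 m³
Δh = ΔV / (Sy × A) = 1.57 × 10^7 m³ / (0.24 × 7.851 × 10^6 m²) = 8.332 m

Δh ≈ 8.33 m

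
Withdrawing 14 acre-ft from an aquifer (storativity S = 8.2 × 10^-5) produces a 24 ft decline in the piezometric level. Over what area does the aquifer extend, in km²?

A ≈ 28.8 km²

Δh = 24 ft = 7.315 m
ΔV = 14 acre-ft = 17270 m³
A = ΔV / (S × Δh) = 17270 / (8.2 × 10^-5 × 7.315) = 2.879 × 10^7 m²
A = 2.879 × 10^7 m² = 28.79 km²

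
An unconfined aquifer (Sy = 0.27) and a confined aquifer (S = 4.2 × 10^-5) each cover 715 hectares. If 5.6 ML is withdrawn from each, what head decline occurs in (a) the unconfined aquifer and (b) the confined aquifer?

A = 715 hectares = 7.15 × 10^6 m²
ΔV = 5.6 ML = 5600 m³
Unconfined: Δh_u = ΔV/(Sy·A) = 5600/(0.27 × 7.15 × 10^6) = 0.002901 m
Confined: Δh_c = ΔV/(S·A) = 5600/(4.2 × 10^-5 × 7.15 × 10^6) = 18.65 m

Δh_u ≈ 0.0029 m; Δh_c ≈ 18.6 m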